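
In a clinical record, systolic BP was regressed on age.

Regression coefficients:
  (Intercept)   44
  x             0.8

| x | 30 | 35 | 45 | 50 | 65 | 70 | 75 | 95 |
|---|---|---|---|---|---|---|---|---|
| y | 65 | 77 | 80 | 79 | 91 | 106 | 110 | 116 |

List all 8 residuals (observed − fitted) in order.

x=30: ŷ = 44 + 0.8·30 = 68; e = 65 − 68 = -3
x=35: ŷ = 44 + 0.8·35 = 72; e = 77 − 72 = 5
x=45: ŷ = 44 + 0.8·45 = 80; e = 80 − 80 = 0
x=50: ŷ = 44 + 0.8·50 = 84; e = 79 − 84 = -5
x=65: ŷ = 44 + 0.8·65 = 96; e = 91 − 96 = -5
x=70: ŷ = 44 + 0.8·70 = 100; e = 106 − 100 = 6
x=75: ŷ = 44 + 0.8·75 = 104; e = 110 − 104 = 6
x=95: ŷ = 44 + 0.8·95 = 120; e = 116 − 120 = -4

-3, 5, 0, -5, -5, 6, 6, -4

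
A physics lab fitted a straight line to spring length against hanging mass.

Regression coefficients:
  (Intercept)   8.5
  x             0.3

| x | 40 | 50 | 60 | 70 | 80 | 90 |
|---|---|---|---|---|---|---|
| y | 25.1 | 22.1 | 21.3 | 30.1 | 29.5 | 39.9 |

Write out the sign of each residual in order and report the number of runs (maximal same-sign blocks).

x=40: ŷ = 8.5 + 0.3·40 = 20.5; r = 25.1 − 20.5 = 4.6
x=50: ŷ = 8.5 + 0.3·50 = 23.5; r = 22.1 − 23.5 = -1.4
x=60: ŷ = 8.5 + 0.3·60 = 26.5; r = 21.3 − 26.5 = -5.2
x=70: ŷ = 8.5 + 0.3·70 = 29.5; r = 30.1 − 29.5 = 0.6
x=80: ŷ = 8.5 + 0.3·80 = 32.5; r = 29.5 − 32.5 = -3
x=90: ŷ = 8.5 + 0.3·90 = 35.5; r = 39.9 − 35.5 = 4.4
Signs: + − − + − +
Runs: +×1, −×2, +×1, −×1, +×1 → 5

5 runs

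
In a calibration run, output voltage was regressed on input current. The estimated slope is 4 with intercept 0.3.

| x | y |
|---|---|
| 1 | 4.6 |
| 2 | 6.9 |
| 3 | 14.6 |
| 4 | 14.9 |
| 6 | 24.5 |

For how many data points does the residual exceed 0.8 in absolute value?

3

x=1: ŷ = 0.3 + 4·1 = 4.3; r = 4.6 − 4.3 = 0.3
x=2: ŷ = 0.3 + 4·2 = 8.3; r = 6.9 − 8.3 = -1.4
x=3: ŷ = 0.3 + 4·3 = 12.3; r = 14.6 − 12.3 = 2.3
x=4: ŷ = 0.3 + 4·4 = 16.3; r = 14.9 − 16.3 = -1.4
x=6: ŷ = 0.3 + 4·6 = 24.3; r = 24.5 − 24.3 = 0.2
|r| > 0.8: x=2 (|r|=1.4), x=3 (|r|=2.3), x=4 (|r|=1.4) → 3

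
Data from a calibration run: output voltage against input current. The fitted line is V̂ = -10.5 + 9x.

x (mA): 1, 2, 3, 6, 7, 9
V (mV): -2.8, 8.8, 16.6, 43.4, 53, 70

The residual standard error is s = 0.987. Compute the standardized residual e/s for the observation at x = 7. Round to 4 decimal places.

V̂ = -10.5 + 9·7 = 52.5
e = 53 − 52.5 = 0.5
e/s = 0.5 / 0.987 = 0.5066

0.5066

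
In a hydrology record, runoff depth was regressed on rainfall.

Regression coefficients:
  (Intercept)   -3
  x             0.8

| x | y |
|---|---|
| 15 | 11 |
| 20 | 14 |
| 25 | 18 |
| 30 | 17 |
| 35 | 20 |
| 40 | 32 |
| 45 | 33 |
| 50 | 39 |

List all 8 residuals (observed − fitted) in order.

x=15: ŷ = -3 + 0.8·15 = 9; e = 11 − 9 = 2
x=20: ŷ = -3 + 0.8·20 = 13; e = 14 − 13 = 1
x=25: ŷ = -3 + 0.8·25 = 17; e = 18 − 17 = 1
x=30: ŷ = -3 + 0.8·30 = 21; e = 17 − 21 = -4
x=35: ŷ = -3 + 0.8·35 = 25; e = 20 − 25 = -5
x=40: ŷ = -3 + 0.8·40 = 29; e = 32 − 29 = 3
x=45: ŷ = -3 + 0.8·45 = 33; e = 33 − 33 = 0
x=50: ŷ = -3 + 0.8·50 = 37; e = 39 − 37 = 2

2, 1, 1, -4, -5, 3, 0, 2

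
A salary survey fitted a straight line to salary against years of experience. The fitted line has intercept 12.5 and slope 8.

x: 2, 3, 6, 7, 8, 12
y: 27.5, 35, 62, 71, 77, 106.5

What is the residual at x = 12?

e = -2

ŷ = 12.5 + 8·12 = 108.5
e = 106.5 − 108.5 = -2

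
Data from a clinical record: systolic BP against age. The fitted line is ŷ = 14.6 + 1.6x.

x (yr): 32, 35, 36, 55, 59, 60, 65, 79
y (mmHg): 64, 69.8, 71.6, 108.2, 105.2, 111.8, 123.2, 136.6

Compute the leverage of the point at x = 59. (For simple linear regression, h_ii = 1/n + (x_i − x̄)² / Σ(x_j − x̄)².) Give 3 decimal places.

x̄ = (32 + 35 + 36 + 55 + 59 + 60 + 65 + 79)/8 = 52.625
Σ(x − x̄)² = 425.391 + 310.641 + 276.391 + 5.64062 + 40.6406 + 54.3906 + 153.141 + 695.641 = 1961.88
h = 1/8 + (6.375)²/1961.88 = 0.125 + 0.0207152 = 0.146

h = 0.146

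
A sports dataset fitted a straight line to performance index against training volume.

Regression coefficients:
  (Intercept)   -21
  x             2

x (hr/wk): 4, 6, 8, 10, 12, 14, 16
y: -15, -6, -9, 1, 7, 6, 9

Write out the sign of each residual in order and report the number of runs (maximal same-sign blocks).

5 runs

x=4: ŷ = -21 + 2·4 = -13; e = -15 − (-13) = -2
x=6: ŷ = -21 + 2·6 = -9; e = -6 − (-9) = 3
x=8: ŷ = -21 + 2·8 = -5; e = -9 − (-5) = -4
x=10: ŷ = -21 + 2·10 = -1; e = 1 − (-1) = 2
x=12: ŷ = -21 + 2·12 = 3; e = 7 − 3 = 4
x=14: ŷ = -21 + 2·14 = 7; e = 6 − 7 = -1
x=16: ŷ = -21 + 2·16 = 11; e = 9 − 11 = -2
Signs: − + − + + − −
Runs: −×1, +×1, −×1, +×2, −×2 → 5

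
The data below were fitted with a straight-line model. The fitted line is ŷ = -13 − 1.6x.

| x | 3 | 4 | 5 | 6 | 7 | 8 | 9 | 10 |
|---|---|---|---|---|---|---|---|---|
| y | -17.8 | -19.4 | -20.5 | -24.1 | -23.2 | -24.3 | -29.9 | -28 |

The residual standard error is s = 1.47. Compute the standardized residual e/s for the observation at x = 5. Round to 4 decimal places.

ŷ = -13 − 1.6·5 = -21
e = -20.5 − (-21) = 0.5
e/s = 0.5 / 1.47 = 0.3401

0.3401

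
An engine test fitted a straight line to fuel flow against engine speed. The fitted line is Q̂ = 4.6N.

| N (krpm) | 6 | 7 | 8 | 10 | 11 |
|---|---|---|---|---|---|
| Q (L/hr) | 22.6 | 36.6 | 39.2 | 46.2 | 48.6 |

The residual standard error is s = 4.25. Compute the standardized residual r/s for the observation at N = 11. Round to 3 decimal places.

-0.471

Q̂ = 4.6·11 = 50.6
r = 48.6 − 50.6 = -2
r/s = -2 / 4.25 = -0.471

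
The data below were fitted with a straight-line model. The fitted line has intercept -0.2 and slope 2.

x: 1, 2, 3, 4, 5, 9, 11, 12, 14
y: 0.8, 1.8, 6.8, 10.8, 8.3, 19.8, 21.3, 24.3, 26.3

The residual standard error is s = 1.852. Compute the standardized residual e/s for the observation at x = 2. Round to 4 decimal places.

ŷ = -0.2 + 2·2 = 3.8
e = 1.8 − 3.8 = -2
e/s = -2 / 1.852 = -1.0799

-1.0799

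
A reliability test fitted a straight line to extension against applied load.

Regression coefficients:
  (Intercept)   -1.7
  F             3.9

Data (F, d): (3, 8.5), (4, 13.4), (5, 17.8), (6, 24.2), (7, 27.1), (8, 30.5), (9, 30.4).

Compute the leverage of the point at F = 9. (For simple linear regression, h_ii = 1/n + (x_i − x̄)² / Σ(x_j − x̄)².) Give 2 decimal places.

h = 0.46

F̄ = (3 + 4 + 5 + 6 + 7 + 8 + 9)/7 = 6
Σ(F − F̄)² = 9 + 4 + 1 + 0 + 1 + 4 + 9 = 28
h = 1/7 + (3)²/28 = 0.142857 + 0.321429 = 0.46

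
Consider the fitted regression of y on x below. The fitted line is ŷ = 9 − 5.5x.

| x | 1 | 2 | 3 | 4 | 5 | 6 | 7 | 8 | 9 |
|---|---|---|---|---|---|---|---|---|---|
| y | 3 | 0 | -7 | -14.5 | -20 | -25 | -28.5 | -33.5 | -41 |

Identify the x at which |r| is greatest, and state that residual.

x=1: ŷ = 9 − 5.5·1 = 3.5; r = 3 − 3.5 = -0.5
x=2: ŷ = 9 − 5.5·2 = -2; r = 0 − (-2) = 2
x=3: ŷ = 9 − 5.5·3 = -7.5; r = -7 − (-7.5) = 0.5
x=4: ŷ = 9 − 5.5·4 = -13; r = -14.5 − (-13) = -1.5
x=5: ŷ = 9 − 5.5·5 = -18.5; r = -20 − (-18.5) = -1.5
x=6: ŷ = 9 − 5.5·6 = -24; r = -25 − (-24) = -1
x=7: ŷ = 9 − 5.5·7 = -29.5; r = -28.5 − (-29.5) = 1
x=8: ŷ = 9 − 5.5·8 = -35; r = -33.5 − (-35) = 1.5
x=9: ŷ = 9 − 5.5·9 = -40.5; r = -41 − (-40.5) = -0.5
Largest |r| is 2 at x = 2, residual 2.

x = 2, r = 2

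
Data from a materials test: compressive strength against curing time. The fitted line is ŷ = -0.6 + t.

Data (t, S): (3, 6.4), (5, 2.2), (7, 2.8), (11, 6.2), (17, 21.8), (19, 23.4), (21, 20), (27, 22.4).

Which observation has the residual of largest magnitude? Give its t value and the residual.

t = 17, e = 5.4

t=3: ŷ = -0.6 + 3 = 2.4; e = 6.4 − 2.4 = 4
t=5: ŷ = -0.6 + 5 = 4.4; e = 2.2 − 4.4 = -2.2
t=7: ŷ = -0.6 + 7 = 6.4; e = 2.8 − 6.4 = -3.6
t=11: ŷ = -0.6 + 11 = 10.4; e = 6.2 − 10.4 = -4.2
t=17: ŷ = -0.6 + 17 = 16.4; e = 21.8 − 16.4 = 5.4
t=19: ŷ = -0.6 + 19 = 18.4; e = 23.4 − 18.4 = 5
t=21: ŷ = -0.6 + 21 = 20.4; e = 20 − 20.4 = -0.4
t=27: ŷ = -0.6 + 27 = 26.4; e = 22.4 − 26.4 = -4
Largest |e| is 5.4 at t = 17, residual 5.4.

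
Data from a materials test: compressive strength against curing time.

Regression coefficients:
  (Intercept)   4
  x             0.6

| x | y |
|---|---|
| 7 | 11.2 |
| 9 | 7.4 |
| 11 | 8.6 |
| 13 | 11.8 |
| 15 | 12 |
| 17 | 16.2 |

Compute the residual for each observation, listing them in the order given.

x=7: ŷ = 4 + 0.6·7 = 8.2; r = 11.2 − 8.2 = 3
x=9: ŷ = 4 + 0.6·9 = 9.4; r = 7.4 − 9.4 = -2
x=11: ŷ = 4 + 0.6·11 = 10.6; r = 8.6 − 10.6 = -2
x=13: ŷ = 4 + 0.6·13 = 11.8; r = 11.8 − 11.8 = 0
x=15: ŷ = 4 + 0.6·15 = 13; r = 12 − 13 = -1
x=17: ŷ = 4 + 0.6·17 = 14.2; r = 16.2 − 14.2 = 2

3, -2, -2, 0, -1, 2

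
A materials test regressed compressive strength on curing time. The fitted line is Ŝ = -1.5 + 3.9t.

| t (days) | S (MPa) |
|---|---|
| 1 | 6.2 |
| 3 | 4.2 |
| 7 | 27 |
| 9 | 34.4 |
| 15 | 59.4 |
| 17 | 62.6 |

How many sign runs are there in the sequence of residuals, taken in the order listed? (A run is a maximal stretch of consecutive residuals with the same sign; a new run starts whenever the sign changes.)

4 runs

t=1: Ŝ = -1.5 + 3.9·1 = 2.4; r = 6.2 − 2.4 = 3.8
t=3: Ŝ = -1.5 + 3.9·3 = 10.2; r = 4.2 − 10.2 = -6
t=7: Ŝ = -1.5 + 3.9·7 = 25.8; r = 27 − 25.8 = 1.2
t=9: Ŝ = -1.5 + 3.9·9 = 33.6; r = 34.4 − 33.6 = 0.8
t=15: Ŝ = -1.5 + 3.9·15 = 57; r = 59.4 − 57 = 2.4
t=17: Ŝ = -1.5 + 3.9·17 = 64.8; r = 62.6 − 64.8 = -2.2
Signs: + − + + + −
Runs: +×1, −×1, +×3, −×1 → 4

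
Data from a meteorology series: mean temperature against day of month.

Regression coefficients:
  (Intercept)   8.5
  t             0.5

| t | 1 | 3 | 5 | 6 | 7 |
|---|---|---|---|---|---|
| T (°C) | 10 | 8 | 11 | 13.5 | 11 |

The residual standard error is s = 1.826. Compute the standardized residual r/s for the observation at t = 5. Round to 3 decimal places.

0.000

ŷ = 8.5 + 0.5·5 = 11
r = 11 − 11 = 0
r/s = 0 / 1.826 = 0.000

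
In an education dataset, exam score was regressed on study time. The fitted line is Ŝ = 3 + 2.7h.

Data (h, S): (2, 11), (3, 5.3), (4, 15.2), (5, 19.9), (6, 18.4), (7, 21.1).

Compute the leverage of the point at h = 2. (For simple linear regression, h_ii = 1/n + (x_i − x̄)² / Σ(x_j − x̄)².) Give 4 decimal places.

h = 0.5238

h̄ = (2 + 3 + 4 + 5 + 6 + 7)/6 = 4.5
Σ(h − h̄)² = 6.25 + 2.25 + 0.25 + 0.25 + 2.25 + 6.25 = 17.5
h = 1/6 + (-2.5)²/17.5 = 0.166667 + 0.357143 = 0.5238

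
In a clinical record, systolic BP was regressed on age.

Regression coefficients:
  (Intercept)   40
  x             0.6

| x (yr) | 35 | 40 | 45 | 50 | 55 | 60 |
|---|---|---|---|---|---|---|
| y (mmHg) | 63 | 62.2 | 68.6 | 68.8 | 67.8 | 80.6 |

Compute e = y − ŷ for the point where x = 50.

ŷ = 40 + 0.6·50 = 70
e = 68.8 − 70 = -1.2

e = -1.2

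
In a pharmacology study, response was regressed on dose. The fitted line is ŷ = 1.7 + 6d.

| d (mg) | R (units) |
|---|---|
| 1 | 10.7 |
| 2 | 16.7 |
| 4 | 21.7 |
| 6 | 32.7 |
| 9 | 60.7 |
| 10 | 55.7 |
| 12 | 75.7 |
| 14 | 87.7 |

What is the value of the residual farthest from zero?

e = -6

d=1: ŷ = 1.7 + 6·1 = 7.7; e = 10.7 − 7.7 = 3
d=2: ŷ = 1.7 + 6·2 = 13.7; e = 16.7 − 13.7 = 3
d=4: ŷ = 1.7 + 6·4 = 25.7; e = 21.7 − 25.7 = -4
d=6: ŷ = 1.7 + 6·6 = 37.7; e = 32.7 − 37.7 = -5
d=9: ŷ = 1.7 + 6·9 = 55.7; e = 60.7 − 55.7 = 5
d=10: ŷ = 1.7 + 6·10 = 61.7; e = 55.7 − 61.7 = -6
d=12: ŷ = 1.7 + 6·12 = 73.7; e = 75.7 − 73.7 = 2
d=14: ŷ = 1.7 + 6·14 = 85.7; e = 87.7 − 85.7 = 2
Largest |e| is 6 at d = 10, residual -6.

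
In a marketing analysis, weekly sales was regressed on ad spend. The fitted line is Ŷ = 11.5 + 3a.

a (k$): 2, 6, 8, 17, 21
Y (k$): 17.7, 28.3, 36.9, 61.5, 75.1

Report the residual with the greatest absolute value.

r = 1.4

a=2: Ŷ = 11.5 + 3·2 = 17.5; r = 17.7 − 17.5 = 0.2
a=6: Ŷ = 11.5 + 3·6 = 29.5; r = 28.3 − 29.5 = -1.2
a=8: Ŷ = 11.5 + 3·8 = 35.5; r = 36.9 − 35.5 = 1.4
a=17: Ŷ = 11.5 + 3·17 = 62.5; r = 61.5 − 62.5 = -1
a=21: Ŷ = 11.5 + 3·21 = 74.5; r = 75.1 − 74.5 = 0.6
Largest |r| is 1.4 at a = 8, residual 1.4.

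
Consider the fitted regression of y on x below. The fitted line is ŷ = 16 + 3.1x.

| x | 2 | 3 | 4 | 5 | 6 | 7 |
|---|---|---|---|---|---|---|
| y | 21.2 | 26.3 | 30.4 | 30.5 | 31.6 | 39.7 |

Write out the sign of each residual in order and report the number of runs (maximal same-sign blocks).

x=2: ŷ = 16 + 3.1·2 = 22.2; r = 21.2 − 22.2 = -1
x=3: ŷ = 16 + 3.1·3 = 25.3; r = 26.3 − 25.3 = 1
x=4: ŷ = 16 + 3.1·4 = 28.4; r = 30.4 − 28.4 = 2
x=5: ŷ = 16 + 3.1·5 = 31.5; r = 30.5 − 31.5 = -1
x=6: ŷ = 16 + 3.1·6 = 34.6; r = 31.6 − 34.6 = -3
x=7: ŷ = 16 + 3.1·7 = 37.7; r = 39.7 − 37.7 = 2
Signs: − + + − − +
Runs: −×1, +×2, −×2, +×1 → 4

4 runs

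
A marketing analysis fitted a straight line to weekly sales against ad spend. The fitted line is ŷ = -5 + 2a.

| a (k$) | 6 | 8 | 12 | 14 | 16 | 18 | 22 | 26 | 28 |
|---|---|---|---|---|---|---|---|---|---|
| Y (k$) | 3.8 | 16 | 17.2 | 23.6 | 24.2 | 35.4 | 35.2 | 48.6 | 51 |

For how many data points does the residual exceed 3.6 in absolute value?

3

a=6: ŷ = -5 + 2·6 = 7; r = 3.8 − 7 = -3.2
a=8: ŷ = -5 + 2·8 = 11; r = 16 − 11 = 5
a=12: ŷ = -5 + 2·12 = 19; r = 17.2 − 19 = -1.8
a=14: ŷ = -5 + 2·14 = 23; r = 23.6 − 23 = 0.6
a=16: ŷ = -5 + 2·16 = 27; r = 24.2 − 27 = -2.8
a=18: ŷ = -5 + 2·18 = 31; r = 35.4 − 31 = 4.4
a=22: ŷ = -5 + 2·22 = 39; r = 35.2 − 39 = -3.8
a=26: ŷ = -5 + 2·26 = 47; r = 48.6 − 47 = 1.6
a=28: ŷ = -5 + 2·28 = 51; r = 51 − 51 = 0
|r| > 3.6: a=8 (|r|=5), a=18 (|r|=4.4), a=22 (|r|=3.8) → 3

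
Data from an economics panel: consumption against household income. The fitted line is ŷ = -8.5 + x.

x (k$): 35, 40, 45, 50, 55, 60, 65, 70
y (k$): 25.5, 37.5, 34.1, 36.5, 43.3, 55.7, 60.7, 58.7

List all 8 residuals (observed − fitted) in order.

-1, 6, -2.4, -5, -3.2, 4.2, 4.2, -2.8

x=35: ŷ = -8.5 + 35 = 26.5; e = 25.5 − 26.5 = -1
x=40: ŷ = -8.5 + 40 = 31.5; e = 37.5 − 31.5 = 6
x=45: ŷ = -8.5 + 45 = 36.5; e = 34.1 − 36.5 = -2.4
x=50: ŷ = -8.5 + 50 = 41.5; e = 36.5 − 41.5 = -5
x=55: ŷ = -8.5 + 55 = 46.5; e = 43.3 − 46.5 = -3.2
x=60: ŷ = -8.5 + 60 = 51.5; e = 55.7 − 51.5 = 4.2
x=65: ŷ = -8.5 + 65 = 56.5; e = 60.7 − 56.5 = 4.2
x=70: ŷ = -8.5 + 70 = 61.5; e = 58.7 − 61.5 = -2.8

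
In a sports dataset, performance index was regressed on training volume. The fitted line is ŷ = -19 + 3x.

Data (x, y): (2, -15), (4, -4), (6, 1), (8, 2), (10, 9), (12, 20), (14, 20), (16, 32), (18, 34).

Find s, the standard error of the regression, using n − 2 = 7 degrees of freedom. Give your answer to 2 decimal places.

s = 2.88

x=2: ŷ = -19 + 3·2 = -13; e = -15 − (-13) = -2
x=4: ŷ = -19 + 3·4 = -7; e = -4 − (-7) = 3
x=6: ŷ = -19 + 3·6 = -1; e = 1 − (-1) = 2
x=8: ŷ = -19 + 3·8 = 5; e = 2 − 5 = -3
x=10: ŷ = -19 + 3·10 = 11; e = 9 − 11 = -2
x=12: ŷ = -19 + 3·12 = 17; e = 20 − 17 = 3
x=14: ŷ = -19 + 3·14 = 23; e = 20 − 23 = -3
x=16: ŷ = -19 + 3·16 = 29; e = 32 − 29 = 3
x=18: ŷ = -19 + 3·18 = 35; e = 34 − 35 = -1
SSE = 4 + 9 + 4 + 9 + 4 + 9 + 9 + 9 + 1 = 58
s = √(58/7) = √8.28571 ≈ 2.88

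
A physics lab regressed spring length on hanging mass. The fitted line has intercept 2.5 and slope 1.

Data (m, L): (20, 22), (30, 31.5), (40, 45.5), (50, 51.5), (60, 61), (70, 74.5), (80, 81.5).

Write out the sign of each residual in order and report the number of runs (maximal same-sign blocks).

5 runs

m=20: ŷ = 2.5 + 20 = 22.5; r = 22 − 22.5 = -0.5
m=30: ŷ = 2.5 + 30 = 32.5; r = 31.5 − 32.5 = -1
m=40: ŷ = 2.5 + 40 = 42.5; r = 45.5 − 42.5 = 3
m=50: ŷ = 2.5 + 50 = 52.5; r = 51.5 − 52.5 = -1
m=60: ŷ = 2.5 + 60 = 62.5; r = 61 − 62.5 = -1.5
m=70: ŷ = 2.5 + 70 = 72.5; r = 74.5 − 72.5 = 2
m=80: ŷ = 2.5 + 80 = 82.5; r = 81.5 − 82.5 = -1
Signs: − − + − − + −
Runs: −×2, +×1, −×2, +×1, −×1 → 5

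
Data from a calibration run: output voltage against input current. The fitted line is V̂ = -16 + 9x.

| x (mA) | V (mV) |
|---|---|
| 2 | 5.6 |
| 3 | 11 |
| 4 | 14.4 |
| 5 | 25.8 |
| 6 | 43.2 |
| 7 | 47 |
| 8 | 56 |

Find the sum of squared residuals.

x=2: V̂ = -16 + 9·2 = 2; e = 5.6 − 2 = 3.6
x=3: V̂ = -16 + 9·3 = 11; e = 11 − 11 = 0
x=4: V̂ = -16 + 9·4 = 20; e = 14.4 − 20 = -5.6
x=5: V̂ = -16 + 9·5 = 29; e = 25.8 − 29 = -3.2
x=6: V̂ = -16 + 9·6 = 38; e = 43.2 − 38 = 5.2
x=7: V̂ = -16 + 9·7 = 47; e = 47 − 47 = 0
x=8: V̂ = -16 + 9·8 = 56; e = 56 − 56 = 0
SSE = 12.96 + 0 + 31.36 + 10.24 + 27.04 + 0 + 0 = 81.6

SSE = 81.6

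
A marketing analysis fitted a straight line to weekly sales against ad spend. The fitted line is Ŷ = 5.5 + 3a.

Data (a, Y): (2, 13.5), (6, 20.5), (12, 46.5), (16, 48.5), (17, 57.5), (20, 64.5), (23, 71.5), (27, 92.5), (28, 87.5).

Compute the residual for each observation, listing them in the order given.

2, -3, 5, -5, 1, -1, -3, 6, -2

a=2: Ŷ = 5.5 + 3·2 = 11.5; e = 13.5 − 11.5 = 2
a=6: Ŷ = 5.5 + 3·6 = 23.5; e = 20.5 − 23.5 = -3
a=12: Ŷ = 5.5 + 3·12 = 41.5; e = 46.5 − 41.5 = 5
a=16: Ŷ = 5.5 + 3·16 = 53.5; e = 48.5 − 53.5 = -5
a=17: Ŷ = 5.5 + 3·17 = 56.5; e = 57.5 − 56.5 = 1
a=20: Ŷ = 5.5 + 3·20 = 65.5; e = 64.5 − 65.5 = -1
a=23: Ŷ = 5.5 + 3·23 = 74.5; e = 71.5 − 74.5 = -3
a=27: Ŷ = 5.5 + 3·27 = 86.5; e = 92.5 − 86.5 = 6
a=28: Ŷ = 5.5 + 3·28 = 89.5; e = 87.5 − 89.5 = -2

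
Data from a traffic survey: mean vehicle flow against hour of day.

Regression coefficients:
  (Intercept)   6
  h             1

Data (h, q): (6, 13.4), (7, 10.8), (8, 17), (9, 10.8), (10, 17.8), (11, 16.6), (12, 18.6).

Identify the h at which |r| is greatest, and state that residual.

h = 9, r = -4.2

h=6: ŷ = 6 + 6 = 12; r = 13.4 − 12 = 1.4
h=7: ŷ = 6 + 7 = 13; r = 10.8 − 13 = -2.2
h=8: ŷ = 6 + 8 = 14; r = 17 − 14 = 3
h=9: ŷ = 6 + 9 = 15; r = 10.8 − 15 = -4.2
h=10: ŷ = 6 + 10 = 16; r = 17.8 − 16 = 1.8
h=11: ŷ = 6 + 11 = 17; r = 16.6 − 17 = -0.4
h=12: ŷ = 6 + 12 = 18; r = 18.6 − 18 = 0.6
Largest |r| is 4.2 at h = 9, residual -4.2.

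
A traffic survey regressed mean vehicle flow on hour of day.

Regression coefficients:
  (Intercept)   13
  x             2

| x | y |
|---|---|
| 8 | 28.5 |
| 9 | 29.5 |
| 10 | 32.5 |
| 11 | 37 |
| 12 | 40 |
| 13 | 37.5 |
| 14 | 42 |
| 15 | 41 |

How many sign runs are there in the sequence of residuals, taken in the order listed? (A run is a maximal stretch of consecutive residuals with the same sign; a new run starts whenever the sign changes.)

x=8: ŷ = 13 + 2·8 = 29; e = 28.5 − 29 = -0.5
x=9: ŷ = 13 + 2·9 = 31; e = 29.5 − 31 = -1.5
x=10: ŷ = 13 + 2·10 = 33; e = 32.5 − 33 = -0.5
x=11: ŷ = 13 + 2·11 = 35; e = 37 − 35 = 2
x=12: ŷ = 13 + 2·12 = 37; e = 40 − 37 = 3
x=13: ŷ = 13 + 2·13 = 39; e = 37.5 − 39 = -1.5
x=14: ŷ = 13 + 2·14 = 41; e = 42 − 41 = 1
x=15: ŷ = 13 + 2·15 = 43; e = 41 − 43 = -2
Signs: − − − + + − + −
Runs: −×3, +×2, −×1, +×1, −×1 → 5

5 runs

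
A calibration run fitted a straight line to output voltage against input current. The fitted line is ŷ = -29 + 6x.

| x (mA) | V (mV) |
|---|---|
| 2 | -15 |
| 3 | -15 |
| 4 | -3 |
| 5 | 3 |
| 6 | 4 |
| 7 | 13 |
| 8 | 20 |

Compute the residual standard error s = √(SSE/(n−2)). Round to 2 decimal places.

x=2: ŷ = -29 + 6·2 = -17; e = -15 − (-17) = 2
x=3: ŷ = -29 + 6·3 = -11; e = -15 − (-11) = -4
x=4: ŷ = -29 + 6·4 = -5; e = -3 − (-5) = 2
x=5: ŷ = -29 + 6·5 = 1; e = 3 − 1 = 2
x=6: ŷ = -29 + 6·6 = 7; e = 4 − 7 = -3
x=7: ŷ = -29 + 6·7 = 13; e = 13 − 13 = 0
x=8: ŷ = -29 + 6·8 = 19; e = 20 − 19 = 1
SSE = 4 + 16 + 4 + 4 + 9 + 0 + 1 = 38
s = √(38/5) = √7.6 ≈ 2.76

s = 2.76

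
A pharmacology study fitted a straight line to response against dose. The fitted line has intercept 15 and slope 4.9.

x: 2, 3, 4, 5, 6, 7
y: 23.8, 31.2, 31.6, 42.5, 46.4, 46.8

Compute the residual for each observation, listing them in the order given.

-1, 1.5, -3, 3, 2, -2.5

x=2: ŷ = 15 + 4.9·2 = 24.8; e = 23.8 − 24.8 = -1
x=3: ŷ = 15 + 4.9·3 = 29.7; e = 31.2 − 29.7 = 1.5
x=4: ŷ = 15 + 4.9·4 = 34.6; e = 31.6 − 34.6 = -3
x=5: ŷ = 15 + 4.9·5 = 39.5; e = 42.5 − 39.5 = 3
x=6: ŷ = 15 + 4.9·6 = 44.4; e = 46.4 − 44.4 = 2
x=7: ŷ = 15 + 4.9·7 = 49.3; e = 46.8 − 49.3 = -2.5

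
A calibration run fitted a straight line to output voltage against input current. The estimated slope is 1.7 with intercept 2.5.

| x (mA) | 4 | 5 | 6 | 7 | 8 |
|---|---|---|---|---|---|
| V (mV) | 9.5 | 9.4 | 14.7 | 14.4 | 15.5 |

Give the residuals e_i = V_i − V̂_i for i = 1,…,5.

x=4: V̂ = 2.5 + 1.7·4 = 9.3; e = 9.5 − 9.3 = 0.2
x=5: V̂ = 2.5 + 1.7·5 = 11; e = 9.4 − 11 = -1.6
x=6: V̂ = 2.5 + 1.7·6 = 12.7; e = 14.7 − 12.7 = 2
x=7: V̂ = 2.5 + 1.7·7 = 14.4; e = 14.4 − 14.4 = 0
x=8: V̂ = 2.5 + 1.7·8 = 16.1; e = 15.5 − 16.1 = -0.6

0.2, -1.6, 2, 0, -0.6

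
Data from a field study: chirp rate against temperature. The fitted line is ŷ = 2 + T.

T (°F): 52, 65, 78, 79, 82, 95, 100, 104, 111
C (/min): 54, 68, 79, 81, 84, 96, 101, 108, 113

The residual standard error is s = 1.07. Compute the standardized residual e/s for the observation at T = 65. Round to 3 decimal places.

0.935

ŷ = 2 + 65 = 67
e = 68 − 67 = 1
e/s = 1 / 1.07 = 0.935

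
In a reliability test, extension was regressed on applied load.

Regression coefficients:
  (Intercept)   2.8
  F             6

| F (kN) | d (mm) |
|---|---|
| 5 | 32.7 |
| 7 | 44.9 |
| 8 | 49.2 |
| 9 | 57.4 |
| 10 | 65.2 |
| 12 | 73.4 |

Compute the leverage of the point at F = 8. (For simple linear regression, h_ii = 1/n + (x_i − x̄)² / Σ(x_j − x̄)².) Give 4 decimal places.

F̄ = (5 + 7 + 8 + 9 + 10 + 12)/6 = 8.5
Σ(F − F̄)² = 12.25 + 2.25 + 0.25 + 0.25 + 2.25 + 12.25 = 29.5
h = 1/6 + (-0.5)²/29.5 = 0.166667 + 0.00847458 = 0.1751

h = 0.1751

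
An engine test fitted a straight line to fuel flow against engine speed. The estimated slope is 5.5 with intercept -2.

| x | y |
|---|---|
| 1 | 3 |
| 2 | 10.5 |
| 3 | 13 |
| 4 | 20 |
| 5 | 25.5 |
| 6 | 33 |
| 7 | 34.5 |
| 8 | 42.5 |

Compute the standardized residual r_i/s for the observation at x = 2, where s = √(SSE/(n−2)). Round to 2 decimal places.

x=1: ŷ = -2 + 5.5·1 = 3.5; r = 3 − 3.5 = -0.5
x=2: ŷ = -2 + 5.5·2 = 9; r = 10.5 − 9 = 1.5
x=3: ŷ = -2 + 5.5·3 = 14.5; r = 13 − 14.5 = -1.5
x=4: ŷ = -2 + 5.5·4 = 20; r = 20 − 20 = 0
x=5: ŷ = -2 + 5.5·5 = 25.5; r = 25.5 − 25.5 = 0
x=6: ŷ = -2 + 5.5·6 = 31; r = 33 − 31 = 2
x=7: ŷ = -2 + 5.5·7 = 36.5; r = 34.5 − 36.5 = -2
x=8: ŷ = -2 + 5.5·8 = 42; r = 42.5 − 42 = 0.5
SSE = 0.25 + 2.25 + 2.25 + 0 + 0 + 4 + 4 + 0.25 = 13
s = √(13/6) = 1.47196
r/s = 1.5 / 1.47196 = 1.02

1.02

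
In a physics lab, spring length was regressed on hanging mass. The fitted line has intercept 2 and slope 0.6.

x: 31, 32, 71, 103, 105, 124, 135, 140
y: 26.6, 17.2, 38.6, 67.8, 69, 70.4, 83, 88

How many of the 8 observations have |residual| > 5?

3

x=31: ŷ = 2 + 0.6·31 = 20.6; e = 26.6 − 20.6 = 6
x=32: ŷ = 2 + 0.6·32 = 21.2; e = 17.2 − 21.2 = -4
x=71: ŷ = 2 + 0.6·71 = 44.6; e = 38.6 − 44.6 = -6
x=103: ŷ = 2 + 0.6·103 = 63.8; e = 67.8 − 63.8 = 4
x=105: ŷ = 2 + 0.6·105 = 65; e = 69 − 65 = 4
x=124: ŷ = 2 + 0.6·124 = 76.4; e = 70.4 − 76.4 = -6
x=135: ŷ = 2 + 0.6·135 = 83; e = 83 − 83 = 0
x=140: ŷ = 2 + 0.6·140 = 86; e = 88 − 86 = 2
|e| > 5: x=31 (|e|=6), x=71 (|e|=6), x=124 (|e|=6) → 3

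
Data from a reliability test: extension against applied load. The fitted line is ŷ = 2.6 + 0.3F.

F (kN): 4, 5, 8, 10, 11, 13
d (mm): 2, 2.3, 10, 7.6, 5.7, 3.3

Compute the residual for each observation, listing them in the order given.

F=4: ŷ = 2.6 + 0.3·4 = 3.8; r = 2 − 3.8 = -1.8
F=5: ŷ = 2.6 + 0.3·5 = 4.1; r = 2.3 − 4.1 = -1.8
F=8: ŷ = 2.6 + 0.3·8 = 5; r = 10 − 5 = 5
F=10: ŷ = 2.6 + 0.3·10 = 5.6; r = 7.6 − 5.6 = 2
F=11: ŷ = 2.6 + 0.3·11 = 5.9; r = 5.7 − 5.9 = -0.2
F=13: ŷ = 2.6 + 0.3·13 = 6.5; r = 3.3 − 6.5 = -3.2

-1.8, -1.8, 5, 2, -0.2, -3.2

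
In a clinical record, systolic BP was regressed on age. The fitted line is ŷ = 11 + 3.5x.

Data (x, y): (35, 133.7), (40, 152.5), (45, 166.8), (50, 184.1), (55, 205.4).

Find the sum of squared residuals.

SSE = 12.4

x=35: ŷ = 11 + 3.5·35 = 133.5; r = 133.7 − 133.5 = 0.2
x=40: ŷ = 11 + 3.5·40 = 151; r = 152.5 − 151 = 1.5
x=45: ŷ = 11 + 3.5·45 = 168.5; r = 166.8 − 168.5 = -1.7
x=50: ŷ = 11 + 3.5·50 = 186; r = 184.1 − 186 = -1.9
x=55: ŷ = 11 + 3.5·55 = 203.5; r = 205.4 − 203.5 = 1.9
SSE = 0.04 + 2.25 + 2.89 + 3.61 + 3.61 = 12.4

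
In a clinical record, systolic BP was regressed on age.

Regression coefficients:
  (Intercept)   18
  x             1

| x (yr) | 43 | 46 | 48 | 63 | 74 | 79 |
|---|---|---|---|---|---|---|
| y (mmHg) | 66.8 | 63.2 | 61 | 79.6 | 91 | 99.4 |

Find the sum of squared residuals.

x=43: ŷ = 18 + 43 = 61; r = 66.8 − 61 = 5.8
x=46: ŷ = 18 + 46 = 64; r = 63.2 − 64 = -0.8
x=48: ŷ = 18 + 48 = 66; r = 61 − 66 = -5
x=63: ŷ = 18 + 63 = 81; r = 79.6 − 81 = -1.4
x=74: ŷ = 18 + 74 = 92; r = 91 − 92 = -1
x=79: ŷ = 18 + 79 = 97; r = 99.4 − 97 = 2.4
SSE = 33.64 + 0.64 + 25 + 1.96 + 1 + 5.76 = 68

SSE = 68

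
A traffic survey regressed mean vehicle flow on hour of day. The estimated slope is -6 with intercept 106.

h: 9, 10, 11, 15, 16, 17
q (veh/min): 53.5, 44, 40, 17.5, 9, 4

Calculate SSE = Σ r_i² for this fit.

h=9: ŷ = 106 − 6·9 = 52; r = 53.5 − 52 = 1.5
h=10: ŷ = 106 − 6·10 = 46; r = 44 − 46 = -2
h=11: ŷ = 106 − 6·11 = 40; r = 40 − 40 = 0
h=15: ŷ = 106 − 6·15 = 16; r = 17.5 − 16 = 1.5
h=16: ŷ = 106 − 6·16 = 10; r = 9 − 10 = -1
h=17: ŷ = 106 − 6·17 = 4; r = 4 − 4 = 0
SSE = 2.25 + 4 + 0 + 2.25 + 1 + 0 = 9.5

SSE = 9.5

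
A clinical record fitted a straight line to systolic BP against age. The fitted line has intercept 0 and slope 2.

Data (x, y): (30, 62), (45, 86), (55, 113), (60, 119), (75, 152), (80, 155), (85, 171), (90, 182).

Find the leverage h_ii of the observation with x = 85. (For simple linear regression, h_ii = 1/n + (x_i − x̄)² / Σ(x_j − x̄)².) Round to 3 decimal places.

x̄ = (30 + 45 + 55 + 60 + 75 + 80 + 85 + 90)/8 = 65
Σ(x − x̄)² = 1225 + 400 + 100 + 25 + 100 + 225 + 400 + 625 = 3100
h = 1/8 + (20)²/3100 = 0.125 + 0.129032 = 0.254

h = 0.254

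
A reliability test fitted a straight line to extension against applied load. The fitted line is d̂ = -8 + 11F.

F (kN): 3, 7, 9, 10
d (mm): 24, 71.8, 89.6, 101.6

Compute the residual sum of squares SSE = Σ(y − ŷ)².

SSE = 10.96

F=3: d̂ = -8 + 11·3 = 25; e = 24 − 25 = -1
F=7: d̂ = -8 + 11·7 = 69; e = 71.8 − 69 = 2.8
F=9: d̂ = -8 + 11·9 = 91; e = 89.6 − 91 = -1.4
F=10: d̂ = -8 + 11·10 = 102; e = 101.6 − 102 = -0.4
SSE = 1 + 7.84 + 1.96 + 0.16 = 10.96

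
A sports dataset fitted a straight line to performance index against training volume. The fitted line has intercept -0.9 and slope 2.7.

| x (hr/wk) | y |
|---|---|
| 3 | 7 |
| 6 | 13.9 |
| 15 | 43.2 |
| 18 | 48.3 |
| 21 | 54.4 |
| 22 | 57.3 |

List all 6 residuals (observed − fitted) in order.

x=3: ŷ = -0.9 + 2.7·3 = 7.2; e = 7 − 7.2 = -0.2
x=6: ŷ = -0.9 + 2.7·6 = 15.3; e = 13.9 − 15.3 = -1.4
x=15: ŷ = -0.9 + 2.7·15 = 39.6; e = 43.2 − 39.6 = 3.6
x=18: ŷ = -0.9 + 2.7·18 = 47.7; e = 48.3 − 47.7 = 0.6
x=21: ŷ = -0.9 + 2.7·21 = 55.8; e = 54.4 − 55.8 = -1.4
x=22: ŷ = -0.9 + 2.7·22 = 58.5; e = 57.3 − 58.5 = -1.2

-0.2, -1.4, 3.6, 0.6, -1.4, -1.2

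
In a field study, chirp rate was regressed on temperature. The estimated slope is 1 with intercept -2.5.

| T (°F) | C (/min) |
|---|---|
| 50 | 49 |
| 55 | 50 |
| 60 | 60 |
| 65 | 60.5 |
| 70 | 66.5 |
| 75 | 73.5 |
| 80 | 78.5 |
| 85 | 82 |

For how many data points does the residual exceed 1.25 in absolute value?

4

T=50: ŷ = -2.5 + 50 = 47.5; e = 49 − 47.5 = 1.5
T=55: ŷ = -2.5 + 55 = 52.5; e = 50 − 52.5 = -2.5
T=60: ŷ = -2.5 + 60 = 57.5; e = 60 − 57.5 = 2.5
T=65: ŷ = -2.5 + 65 = 62.5; e = 60.5 − 62.5 = -2
T=70: ŷ = -2.5 + 70 = 67.5; e = 66.5 − 67.5 = -1
T=75: ŷ = -2.5 + 75 = 72.5; e = 73.5 − 72.5 = 1
T=80: ŷ = -2.5 + 80 = 77.5; e = 78.5 − 77.5 = 1
T=85: ŷ = -2.5 + 85 = 82.5; e = 82 − 82.5 = -0.5
|e| > 1.25: T=50 (|e|=1.5), T=55 (|e|=2.5), T=60 (|e|=2.5), T=65 (|e|=2) → 4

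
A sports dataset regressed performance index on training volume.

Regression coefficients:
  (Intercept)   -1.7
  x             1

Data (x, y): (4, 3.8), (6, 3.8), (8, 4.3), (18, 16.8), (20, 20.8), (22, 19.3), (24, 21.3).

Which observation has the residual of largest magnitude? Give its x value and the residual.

x = 20, e = 2.5

x=4: ŷ = -1.7 + 4 = 2.3; e = 3.8 − 2.3 = 1.5
x=6: ŷ = -1.7 + 6 = 4.3; e = 3.8 − 4.3 = -0.5
x=8: ŷ = -1.7 + 8 = 6.3; e = 4.3 − 6.3 = -2
x=18: ŷ = -1.7 + 18 = 16.3; e = 16.8 − 16.3 = 0.5
x=20: ŷ = -1.7 + 20 = 18.3; e = 20.8 − 18.3 = 2.5
x=22: ŷ = -1.7 + 22 = 20.3; e = 19.3 − 20.3 = -1
x=24: ŷ = -1.7 + 24 = 22.3; e = 21.3 − 22.3 = -1
Largest |e| is 2.5 at x = 20, residual 2.5.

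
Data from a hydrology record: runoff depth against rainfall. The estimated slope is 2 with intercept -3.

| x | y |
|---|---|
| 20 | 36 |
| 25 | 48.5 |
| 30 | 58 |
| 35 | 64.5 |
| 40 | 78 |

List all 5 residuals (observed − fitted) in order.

x=20: ŷ = -3 + 2·20 = 37; e = 36 − 37 = -1
x=25: ŷ = -3 + 2·25 = 47; e = 48.5 − 47 = 1.5
x=30: ŷ = -3 + 2·30 = 57; e = 58 − 57 = 1
x=35: ŷ = -3 + 2·35 = 67; e = 64.5 − 67 = -2.5
x=40: ŷ = -3 + 2·40 = 77; e = 78 − 77 = 1

-1, 1.5, 1, -2.5, 1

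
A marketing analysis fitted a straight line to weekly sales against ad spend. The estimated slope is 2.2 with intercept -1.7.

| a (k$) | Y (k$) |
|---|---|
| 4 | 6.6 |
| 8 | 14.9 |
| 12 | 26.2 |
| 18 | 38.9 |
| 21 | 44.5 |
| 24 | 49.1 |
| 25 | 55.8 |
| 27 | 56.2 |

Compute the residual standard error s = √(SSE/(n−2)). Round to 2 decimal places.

a=4: ŷ = -1.7 + 2.2·4 = 7.1; e = 6.6 − 7.1 = -0.5
a=8: ŷ = -1.7 + 2.2·8 = 15.9; e = 14.9 − 15.9 = -1
a=12: ŷ = -1.7 + 2.2·12 = 24.7; e = 26.2 − 24.7 = 1.5
a=18: ŷ = -1.7 + 2.2·18 = 37.9; e = 38.9 − 37.9 = 1
a=21: ŷ = -1.7 + 2.2·21 = 44.5; e = 44.5 − 44.5 = 0
a=24: ŷ = -1.7 + 2.2·24 = 51.1; e = 49.1 − 51.1 = -2
a=25: ŷ = -1.7 + 2.2·25 = 53.3; e = 55.8 − 53.3 = 2.5
a=27: ŷ = -1.7 + 2.2·27 = 57.7; e = 56.2 − 57.7 = -1.5
SSE = 0.25 + 1 + 2.25 + 1 + 0 + 4 + 6.25 + 2.25 = 17
s = √(17/6) = √2.83333 ≈ 1.68

s = 1.68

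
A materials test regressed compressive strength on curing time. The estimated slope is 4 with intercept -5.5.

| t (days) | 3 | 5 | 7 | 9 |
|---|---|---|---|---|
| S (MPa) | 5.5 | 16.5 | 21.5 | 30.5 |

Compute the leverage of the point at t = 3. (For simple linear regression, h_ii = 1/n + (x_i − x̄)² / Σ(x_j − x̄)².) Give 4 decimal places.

h = 0.7000

t̄ = (3 + 5 + 7 + 9)/4 = 6
Σ(t − t̄)² = 9 + 1 + 1 + 9 = 20
h = 1/4 + (-3)²/20 = 0.25 + 0.45 = 0.7000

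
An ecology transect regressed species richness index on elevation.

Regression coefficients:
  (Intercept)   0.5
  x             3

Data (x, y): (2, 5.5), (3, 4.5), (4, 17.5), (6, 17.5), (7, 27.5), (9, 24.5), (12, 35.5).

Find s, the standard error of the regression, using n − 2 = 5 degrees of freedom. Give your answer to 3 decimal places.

s = 4.427

x=2: ŷ = 0.5 + 3·2 = 6.5; r = 5.5 − 6.5 = -1
x=3: ŷ = 0.5 + 3·3 = 9.5; r = 4.5 − 9.5 = -5
x=4: ŷ = 0.5 + 3·4 = 12.5; r = 17.5 − 12.5 = 5
x=6: ŷ = 0.5 + 3·6 = 18.5; r = 17.5 − 18.5 = -1
x=7: ŷ = 0.5 + 3·7 = 21.5; r = 27.5 − 21.5 = 6
x=9: ŷ = 0.5 + 3·9 = 27.5; r = 24.5 − 27.5 = -3
x=12: ŷ = 0.5 + 3·12 = 36.5; r = 35.5 − 36.5 = -1
SSE = 1 + 25 + 25 + 1 + 36 + 9 + 1 = 98
s = √(98/5) = √19.6 ≈ 4.427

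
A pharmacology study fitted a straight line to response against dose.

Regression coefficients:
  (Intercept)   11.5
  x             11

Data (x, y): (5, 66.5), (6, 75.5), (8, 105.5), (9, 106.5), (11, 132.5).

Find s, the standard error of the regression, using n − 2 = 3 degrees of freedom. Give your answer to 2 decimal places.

x=5: ŷ = 11.5 + 11·5 = 66.5; r = 66.5 − 66.5 = 0
x=6: ŷ = 11.5 + 11·6 = 77.5; r = 75.5 − 77.5 = -2
x=8: ŷ = 11.5 + 11·8 = 99.5; r = 105.5 − 99.5 = 6
x=9: ŷ = 11.5 + 11·9 = 110.5; r = 106.5 − 110.5 = -4
x=11: ŷ = 11.5 + 11·11 = 132.5; r = 132.5 − 132.5 = 0
SSE = 0 + 4 + 36 + 16 + 0 = 56
s = √(56/3) = √18.6667 ≈ 4.32

s = 4.32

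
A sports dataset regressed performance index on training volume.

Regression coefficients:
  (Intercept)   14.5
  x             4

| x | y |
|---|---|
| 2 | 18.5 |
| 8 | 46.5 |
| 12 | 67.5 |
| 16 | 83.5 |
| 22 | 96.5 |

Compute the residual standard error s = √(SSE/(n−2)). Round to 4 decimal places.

s = 5.8310

x=2: ŷ = 14.5 + 4·2 = 22.5; e = 18.5 − 22.5 = -4
x=8: ŷ = 14.5 + 4·8 = 46.5; e = 46.5 − 46.5 = 0
x=12: ŷ = 14.5 + 4·12 = 62.5; e = 67.5 − 62.5 = 5
x=16: ŷ = 14.5 + 4·16 = 78.5; e = 83.5 − 78.5 = 5
x=22: ŷ = 14.5 + 4·22 = 102.5; e = 96.5 − 102.5 = -6
SSE = 16 + 0 + 25 + 25 + 36 = 102
s = √(102/3) = √34 ≈ 5.8310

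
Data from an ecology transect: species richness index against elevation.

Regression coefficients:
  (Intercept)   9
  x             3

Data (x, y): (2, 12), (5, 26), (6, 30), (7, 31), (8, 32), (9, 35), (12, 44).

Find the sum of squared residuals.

SSE = 26

x=2: ŷ = 9 + 3·2 = 15; r = 12 − 15 = -3
x=5: ŷ = 9 + 3·5 = 24; r = 26 − 24 = 2
x=6: ŷ = 9 + 3·6 = 27; r = 30 − 27 = 3
x=7: ŷ = 9 + 3·7 = 30; r = 31 − 30 = 1
x=8: ŷ = 9 + 3·8 = 33; r = 32 − 33 = -1
x=9: ŷ = 9 + 3·9 = 36; r = 35 − 36 = -1
x=12: ŷ = 9 + 3·12 = 45; r = 44 − 45 = -1
SSE = 9 + 4 + 9 + 1 + 1 + 1 + 1 = 26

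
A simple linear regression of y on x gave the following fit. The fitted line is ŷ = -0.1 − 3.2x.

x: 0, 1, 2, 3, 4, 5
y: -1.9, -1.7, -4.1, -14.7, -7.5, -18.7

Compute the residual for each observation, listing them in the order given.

x=0: ŷ = -0.1 − 3.2·0 = -0.1; e = -1.9 − (-0.1) = -1.8
x=1: ŷ = -0.1 − 3.2·1 = -3.3; e = -1.7 − (-3.3) = 1.6
x=2: ŷ = -0.1 − 3.2·2 = -6.5; e = -4.1 − (-6.5) = 2.4
x=3: ŷ = -0.1 − 3.2·3 = -9.7; e = -14.7 − (-9.7) = -5
x=4: ŷ = -0.1 − 3.2·4 = -12.9; e = -7.5 − (-12.9) = 5.4
x=5: ŷ = -0.1 − 3.2·5 = -16.1; e = -18.7 − (-16.1) = -2.6

-1.8, 1.6, 2.4, -5, 5.4, -2.6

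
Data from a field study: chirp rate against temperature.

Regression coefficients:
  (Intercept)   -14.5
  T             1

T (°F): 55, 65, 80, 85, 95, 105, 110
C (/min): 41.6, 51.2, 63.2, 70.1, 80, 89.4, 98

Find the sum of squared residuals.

SSE = 14.86

T=55: Ĉ = -14.5 + 55 = 40.5; r = 41.6 − 40.5 = 1.1
T=65: Ĉ = -14.5 + 65 = 50.5; r = 51.2 − 50.5 = 0.7
T=80: Ĉ = -14.5 + 80 = 65.5; r = 63.2 − 65.5 = -2.3
T=85: Ĉ = -14.5 + 85 = 70.5; r = 70.1 − 70.5 = -0.4
T=95: Ĉ = -14.5 + 95 = 80.5; r = 80 − 80.5 = -0.5
T=105: Ĉ = -14.5 + 105 = 90.5; r = 89.4 − 90.5 = -1.1
T=110: Ĉ = -14.5 + 110 = 95.5; r = 98 − 95.5 = 2.5
SSE = 1.21 + 0.49 + 5.29 + 0.16 + 0.25 + 1.21 + 6.25 = 14.86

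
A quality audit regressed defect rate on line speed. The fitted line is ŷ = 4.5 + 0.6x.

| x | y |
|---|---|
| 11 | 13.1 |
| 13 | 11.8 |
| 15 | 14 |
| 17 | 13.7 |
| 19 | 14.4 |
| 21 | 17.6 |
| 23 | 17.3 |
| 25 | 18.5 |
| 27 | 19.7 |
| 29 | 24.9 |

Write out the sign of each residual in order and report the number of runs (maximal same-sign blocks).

7 runs

x=11: ŷ = 4.5 + 0.6·11 = 11.1; e = 13.1 − 11.1 = 2
x=13: ŷ = 4.5 + 0.6·13 = 12.3; e = 11.8 − 12.3 = -0.5
x=15: ŷ = 4.5 + 0.6·15 = 13.5; e = 14 − 13.5 = 0.5
x=17: ŷ = 4.5 + 0.6·17 = 14.7; e = 13.7 − 14.7 = -1
x=19: ŷ = 4.5 + 0.6·19 = 15.9; e = 14.4 − 15.9 = -1.5
x=21: ŷ = 4.5 + 0.6·21 = 17.1; e = 17.6 − 17.1 = 0.5
x=23: ŷ = 4.5 + 0.6·23 = 18.3; e = 17.3 − 18.3 = -1
x=25: ŷ = 4.5 + 0.6·25 = 19.5; e = 18.5 − 19.5 = -1
x=27: ŷ = 4.5 + 0.6·27 = 20.7; e = 19.7 − 20.7 = -1
x=29: ŷ = 4.5 + 0.6·29 = 21.9; e = 24.9 − 21.9 = 3
Signs: + − + − − + − − − +
Runs: +×1, −×1, +×1, −×2, +×1, −×3, +×1 → 7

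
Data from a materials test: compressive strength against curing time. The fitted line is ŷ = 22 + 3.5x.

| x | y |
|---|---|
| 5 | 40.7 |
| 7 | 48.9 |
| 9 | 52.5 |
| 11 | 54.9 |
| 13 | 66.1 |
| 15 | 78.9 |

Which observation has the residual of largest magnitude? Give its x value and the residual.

x=5: ŷ = 22 + 3.5·5 = 39.5; r = 40.7 − 39.5 = 1.2
x=7: ŷ = 22 + 3.5·7 = 46.5; r = 48.9 − 46.5 = 2.4
x=9: ŷ = 22 + 3.5·9 = 53.5; r = 52.5 − 53.5 = -1
x=11: ŷ = 22 + 3.5·11 = 60.5; r = 54.9 − 60.5 = -5.6
x=13: ŷ = 22 + 3.5·13 = 67.5; r = 66.1 − 67.5 = -1.4
x=15: ŷ = 22 + 3.5·15 = 74.5; r = 78.9 − 74.5 = 4.4
Largest |r| is 5.6 at x = 11, residual -5.6.

x = 11, r = -5.6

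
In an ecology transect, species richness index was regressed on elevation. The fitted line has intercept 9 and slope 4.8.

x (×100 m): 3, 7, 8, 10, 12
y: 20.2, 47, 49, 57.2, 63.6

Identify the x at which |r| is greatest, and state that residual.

x = 7, r = 4.4

x=3: ŷ = 9 + 4.8·3 = 23.4; r = 20.2 − 23.4 = -3.2
x=7: ŷ = 9 + 4.8·7 = 42.6; r = 47 − 42.6 = 4.4
x=8: ŷ = 9 + 4.8·8 = 47.4; r = 49 − 47.4 = 1.6
x=10: ŷ = 9 + 4.8·10 = 57; r = 57.2 − 57 = 0.2
x=12: ŷ = 9 + 4.8·12 = 66.6; r = 63.6 − 66.6 = -3
Largest |r| is 4.4 at x = 7, residual 4.4.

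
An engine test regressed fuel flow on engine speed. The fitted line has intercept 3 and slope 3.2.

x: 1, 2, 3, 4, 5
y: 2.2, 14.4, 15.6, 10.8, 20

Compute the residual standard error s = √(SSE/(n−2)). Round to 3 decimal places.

x=1: ŷ = 3 + 3.2·1 = 6.2; e = 2.2 − 6.2 = -4
x=2: ŷ = 3 + 3.2·2 = 9.4; e = 14.4 − 9.4 = 5
x=3: ŷ = 3 + 3.2·3 = 12.6; e = 15.6 − 12.6 = 3
x=4: ŷ = 3 + 3.2·4 = 15.8; e = 10.8 − 15.8 = -5
x=5: ŷ = 3 + 3.2·5 = 19; e = 20 − 19 = 1
SSE = 16 + 25 + 9 + 25 + 1 = 76
s = √(76/3) = √25.3333 ≈ 5.033

s = 5.033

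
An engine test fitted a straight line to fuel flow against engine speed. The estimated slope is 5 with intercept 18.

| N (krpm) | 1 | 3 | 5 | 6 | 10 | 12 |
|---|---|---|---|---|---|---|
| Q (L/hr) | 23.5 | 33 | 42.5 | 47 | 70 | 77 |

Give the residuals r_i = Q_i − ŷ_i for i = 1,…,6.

0.5, 0, -0.5, -1, 2, -1

N=1: ŷ = 18 + 5·1 = 23; r = 23.5 − 23 = 0.5
N=3: ŷ = 18 + 5·3 = 33; r = 33 − 33 = 0
N=5: ŷ = 18 + 5·5 = 43; r = 42.5 − 43 = -0.5
N=6: ŷ = 18 + 5·6 = 48; r = 47 − 48 = -1
N=10: ŷ = 18 + 5·10 = 68; r = 70 − 68 = 2
N=12: ŷ = 18 + 5·12 = 78; r = 77 − 78 = -1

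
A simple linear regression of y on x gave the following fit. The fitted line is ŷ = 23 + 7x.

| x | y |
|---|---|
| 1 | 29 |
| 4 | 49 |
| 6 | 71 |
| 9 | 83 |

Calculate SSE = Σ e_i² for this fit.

SSE = 50

x=1: ŷ = 23 + 7·1 = 30; e = 29 − 30 = -1
x=4: ŷ = 23 + 7·4 = 51; e = 49 − 51 = -2
x=6: ŷ = 23 + 7·6 = 65; e = 71 − 65 = 6
x=9: ŷ = 23 + 7·9 = 86; e = 83 − 86 = -3
SSE = 1 + 4 + 36 + 9 = 50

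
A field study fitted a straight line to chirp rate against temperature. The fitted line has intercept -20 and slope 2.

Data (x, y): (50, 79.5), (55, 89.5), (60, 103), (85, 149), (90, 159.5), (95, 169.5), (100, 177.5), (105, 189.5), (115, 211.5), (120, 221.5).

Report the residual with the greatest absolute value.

x=50: ŷ = -20 + 2·50 = 80; r = 79.5 − 80 = -0.5
x=55: ŷ = -20 + 2·55 = 90; r = 89.5 − 90 = -0.5
x=60: ŷ = -20 + 2·60 = 100; r = 103 − 100 = 3
x=85: ŷ = -20 + 2·85 = 150; r = 149 − 150 = -1
x=90: ŷ = -20 + 2·90 = 160; r = 159.5 − 160 = -0.5
x=95: ŷ = -20 + 2·95 = 170; r = 169.5 − 170 = -0.5
x=100: ŷ = -20 + 2·100 = 180; r = 177.5 − 180 = -2.5
x=105: ŷ = -20 + 2·105 = 190; r = 189.5 − 190 = -0.5
x=115: ŷ = -20 + 2·115 = 210; r = 211.5 − 210 = 1.5
x=120: ŷ = -20 + 2·120 = 220; r = 221.5 − 220 = 1.5
Largest |r| is 3 at x = 60, residual 3.

r = 3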